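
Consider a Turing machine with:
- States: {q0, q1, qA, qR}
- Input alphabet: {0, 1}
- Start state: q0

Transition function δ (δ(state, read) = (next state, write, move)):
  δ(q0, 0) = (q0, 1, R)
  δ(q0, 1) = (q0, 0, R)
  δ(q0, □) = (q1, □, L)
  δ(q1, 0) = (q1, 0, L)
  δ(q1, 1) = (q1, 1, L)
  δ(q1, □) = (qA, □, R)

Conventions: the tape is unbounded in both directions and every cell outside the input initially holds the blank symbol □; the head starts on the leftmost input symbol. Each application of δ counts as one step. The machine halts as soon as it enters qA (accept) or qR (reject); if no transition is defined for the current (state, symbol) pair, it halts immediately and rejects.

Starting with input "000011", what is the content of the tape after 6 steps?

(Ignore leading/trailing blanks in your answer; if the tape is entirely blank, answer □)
Step 0: [q0]000011 (head at position 0)
Step 1: δ(q0, 0) = (q0, 1, R)  ⊢  1[q0]00011 (head at position 1)
Step 2: δ(q0, 0) = (q0, 1, R)  ⊢  11[q0]0011 (head at position 2)
Step 3: δ(q0, 0) = (q0, 1, R)  ⊢  111[q0]011 (head at position 3)
Step 4: δ(q0, 0) = (q0, 1, R)  ⊢  1111[q0]11 (head at position 4)
Step 5: δ(q0, 1) = (q0, 0, R)  ⊢  11110[q0]1 (head at position 5)
Step 6: δ(q0, 1) = (q0, 0, R)  ⊢  111100[q0]□ (head at position 6)
Tape after 6 steps (ignoring surrounding blanks): 111100

Final answer: Tape: 111100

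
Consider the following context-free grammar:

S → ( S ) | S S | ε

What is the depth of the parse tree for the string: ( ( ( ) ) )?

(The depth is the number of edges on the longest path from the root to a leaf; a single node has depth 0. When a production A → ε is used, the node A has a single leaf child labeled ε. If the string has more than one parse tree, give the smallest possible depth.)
The string is 3 nested pairs. The shallowest parse tree applies S → ( S ) 3 times (one node per nested pair, each a child of the previous) and then S → ε in the middle.
S nodes at depths 0..3, ε leaf at depth 4; parentheses leaves are at depths 1..3.
(Using S → S S with an S → ε child anywhere only adds levels, so it cannot give a shallower tree.)
Depth = 4.

Final answer: 4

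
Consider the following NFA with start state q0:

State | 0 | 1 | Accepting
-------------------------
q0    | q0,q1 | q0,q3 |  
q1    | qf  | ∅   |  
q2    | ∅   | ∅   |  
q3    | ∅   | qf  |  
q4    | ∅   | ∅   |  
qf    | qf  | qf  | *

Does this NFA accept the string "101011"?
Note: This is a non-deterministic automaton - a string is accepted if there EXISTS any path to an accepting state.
Track the set of states the NFA could be in: start {q0}
Read '1': {q0} → {q0, q3}
Read '0': {q0, q3} → {q0, q1}
Read '1': {q0, q1} → {q0, q3}
Read '0': {q0, q3} → {q0, q1}
Read '1': {q0, q1} → {q0, q3}
Read '1': {q0, q3} → {q0, q3, qf}
Final set {q0, q3, qf} contains accepting state(s) {qf} → accepted.

Final answer: Yes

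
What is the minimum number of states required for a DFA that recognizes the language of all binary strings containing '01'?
Language: binary strings containing '01'
Lower bound (Myhill–Nerode): the prefixes ε, 0, 01 are pairwise distinguishable:
  ε vs 01: suffix ε distinguishes them (ε is rejected, 01 is accepted)
  0 vs 01: suffix ε distinguishes them (0 is rejected, 01 is accepted)
  ε vs 0: suffix 1 distinguishes them (ε·1 = 1 is rejected, 0·1 = 01 is accepted)
So any DFA needs at least 3 states.
Upper bound: a DFA with 3 states exists (one state per class above: 'no progress', 'last symbol 0', and 'seen 01' (accepting sink)).
Minimum states: 3

Final answer: 3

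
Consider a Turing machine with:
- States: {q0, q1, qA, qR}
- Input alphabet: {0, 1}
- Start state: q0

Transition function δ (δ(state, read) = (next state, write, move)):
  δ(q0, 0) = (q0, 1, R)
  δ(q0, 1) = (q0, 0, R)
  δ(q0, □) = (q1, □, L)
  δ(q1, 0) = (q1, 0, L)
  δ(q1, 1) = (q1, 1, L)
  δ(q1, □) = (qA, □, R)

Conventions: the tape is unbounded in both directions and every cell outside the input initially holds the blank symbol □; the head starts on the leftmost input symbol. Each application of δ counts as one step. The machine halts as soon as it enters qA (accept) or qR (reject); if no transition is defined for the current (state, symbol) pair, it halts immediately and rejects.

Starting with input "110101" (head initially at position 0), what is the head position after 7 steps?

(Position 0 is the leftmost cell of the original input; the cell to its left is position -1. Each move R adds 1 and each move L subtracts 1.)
Step 0: [q0]110101 (head at position 0)
Step 1: δ(q0, 1) = (q0, 0, R)  ⊢  0[q0]10101 (head at position 1)
Step 2: δ(q0, 1) = (q0, 0, R)  ⊢  00[q0]0101 (head at position 2)
Step 3: δ(q0, 0) = (q0, 1, R)  ⊢  001[q0]101 (head at position 3)
Step 4: δ(q0, 1) = (q0, 0, R)  ⊢  0010[q0]01 (head at position 4)
Step 5: δ(q0, 0) = (q0, 1, R)  ⊢  00101[q0]1 (head at position 5)
Step 6: δ(q0, 1) = (q0, 0, R)  ⊢  001010[q0]□ (head at position 6)
Step 7: δ(q0, □) = (q1, □, L)  ⊢  00101[q1]0□ (head at position 5)
Head position after 7 steps: 5

Final answer: Position 5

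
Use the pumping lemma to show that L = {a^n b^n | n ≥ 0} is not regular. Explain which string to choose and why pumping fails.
Language: L = {a^n b^n | n ≥ 0} (equal numbers of a's followed by b's)
Step 1: Assume for contradiction that L is regular, with pumping length p.
Step 2: Choose s = a^p b^p. Then s ∈ L (it has p a's followed by p b's) and |s| ≥ p.
Step 3: Consider any decomposition s = xyz with |xy| ≤ p and |y| > 0. Since |xy| ≤ p and the first p symbols of s are all a's, y = a^k for some k with 1 ≤ k ≤ p.
Step 4: Pumping up (i = 2): xy²z = a^(p+k) b^p, which has more a's than b's, so xy²z ∉ L.
This contradicts the pumping lemma, so L is not regular.

Final answer: Choose s = a^p b^p. Since |xy| ≤ p, y = a^k with k ≥ 1. Then xy²z = a^(p+k) b^p ∉ L.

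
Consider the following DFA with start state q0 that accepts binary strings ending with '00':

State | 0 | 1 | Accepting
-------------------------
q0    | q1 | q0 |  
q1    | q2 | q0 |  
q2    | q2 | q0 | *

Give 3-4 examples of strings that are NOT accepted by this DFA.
Any strings that end in a non-accepting state work; for example:
"0010": q0 → q1 → q2 → q0 → q1; q1 is not accepting → rejected
"0111": q0 → q1 → q0 → q0 → q0; q0 is not accepting → rejected
"1101": q0 → q0 → q0 → q1 → q0; q0 is not accepting → rejected
"1110": q0 → q0 → q0 → q0 → q1; q1 is not accepting → rejected

Final answer: "0010", "0111", "1101", "1110"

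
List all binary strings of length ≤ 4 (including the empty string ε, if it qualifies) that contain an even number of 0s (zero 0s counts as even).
Checking every binary string of length 0 to 4:
  Length 0: accepted: ε | rejected: (none)
  Length 1: accepted: 1 | rejected: 0
  Length 2: accepted: 00, 11 | rejected: 01, 10
  Length 3: accepted: 001, 010, 100, 111 | rejected: 000, 011, 101, 110
  Length 4: accepted: 0000, 0011, 0101, 0110, 1001, 1010, 1100, 1111 | rejected: 0001, 0010, 0100, 0111, 1000, 1011, 1101, 1110
Total: 16 string(s).

Final answer: ε, 1, 00, 11, 001, 010, 100, 111, 0000, 0011, 0101, 0110, 1001, 1010, 1100, 1111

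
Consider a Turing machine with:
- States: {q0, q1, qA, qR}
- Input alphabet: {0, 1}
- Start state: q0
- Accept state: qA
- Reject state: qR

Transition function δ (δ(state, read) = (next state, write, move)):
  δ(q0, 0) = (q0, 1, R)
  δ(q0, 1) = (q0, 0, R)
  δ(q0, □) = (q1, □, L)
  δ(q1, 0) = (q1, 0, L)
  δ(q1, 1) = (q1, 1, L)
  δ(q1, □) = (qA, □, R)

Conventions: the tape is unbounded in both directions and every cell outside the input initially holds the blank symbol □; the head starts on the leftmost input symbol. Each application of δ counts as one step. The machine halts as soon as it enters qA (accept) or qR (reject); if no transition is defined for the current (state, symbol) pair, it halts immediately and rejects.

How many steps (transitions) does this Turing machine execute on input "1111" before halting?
Step 0: [q0]1111 (head at position 0)
Step 1: δ(q0, 1) = (q0, 0, R)  ⊢  0[q0]111 (head at position 1)
Step 2: δ(q0, 1) = (q0, 0, R)  ⊢  00[q0]11 (head at position 2)
Step 3: δ(q0, 1) = (q0, 0, R)  ⊢  000[q0]1 (head at position 3)
Step 4: δ(q0, 1) = (q0, 0, R)  ⊢  0000[q0]□ (head at position 4)
Step 5: δ(q0, □) = (q1, □, L)  ⊢  000[q1]0□ (head at position 3)
Step 6: δ(q1, 0) = (q1, 0, L)  ⊢  00[q1]00□ (head at position 2)
Step 7: δ(q1, 0) = (q1, 0, L)  ⊢  0[q1]000□ (head at position 1)
Step 8: δ(q1, 0) = (q1, 0, L)  ⊢  [q1]0000□ (head at position 0)
Step 9: δ(q1, 0) = (q1, 0, L)  ⊢  [q1]□0000□ (head at position -1)
Step 10: δ(q1, □) = (qA, □, R)  ⊢  □[qA]0000□ (head at position 0)
The machine is in qA, so it halts and accepts.
Number of transitions executed: 10.

Final answer: 10 steps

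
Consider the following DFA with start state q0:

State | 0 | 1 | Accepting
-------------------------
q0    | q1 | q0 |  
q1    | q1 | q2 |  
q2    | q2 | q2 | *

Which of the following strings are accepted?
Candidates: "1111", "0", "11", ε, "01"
"1111": q0 → q0 → q0 → q0 → q0; q0 is not accepting → rejected
"0": q0 → q1; q1 is not accepting → rejected
"11": q0 → q0 → q0; q0 is not accepting → rejected
ε: q0; q0 is not accepting → rejected
"01": q0 → q1 → q2; q2 is accepting → accepted

Final answer: "01"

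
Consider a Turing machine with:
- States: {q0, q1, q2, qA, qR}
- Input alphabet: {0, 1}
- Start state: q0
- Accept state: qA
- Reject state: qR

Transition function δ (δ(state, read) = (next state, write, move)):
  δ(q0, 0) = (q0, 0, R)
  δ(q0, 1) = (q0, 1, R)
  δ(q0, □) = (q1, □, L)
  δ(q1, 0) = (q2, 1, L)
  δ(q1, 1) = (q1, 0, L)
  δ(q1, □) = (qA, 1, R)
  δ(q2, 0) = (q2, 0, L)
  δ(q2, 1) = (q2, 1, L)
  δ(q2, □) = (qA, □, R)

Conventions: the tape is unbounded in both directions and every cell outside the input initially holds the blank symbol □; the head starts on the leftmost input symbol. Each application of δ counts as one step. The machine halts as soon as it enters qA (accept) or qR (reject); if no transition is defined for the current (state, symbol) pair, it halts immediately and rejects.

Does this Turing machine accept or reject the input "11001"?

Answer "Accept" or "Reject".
Step 0: [q0]11001 (head at position 0)
Step 1: δ(q0, 1) = (q0, 1, R)  ⊢  1[q0]1001 (head at position 1)
Step 2: δ(q0, 1) = (q0, 1, R)  ⊢  11[q0]001 (head at position 2)
Step 3: δ(q0, 0) = (q0, 0, R)  ⊢  110[q0]01 (head at position 3)
Step 4: δ(q0, 0) = (q0, 0, R)  ⊢  1100[q0]1 (head at position 4)
Step 5: δ(q0, 1) = (q0, 1, R)  ⊢  11001[q0]□ (head at position 5)
Step 6: δ(q0, □) = (q1, □, L)  ⊢  1100[q1]1□ (head at position 4)
Step 7: δ(q1, 1) = (q1, 0, L)  ⊢  110[q1]00□ (head at position 3)
Step 8: δ(q1, 0) = (q2, 1, L)  ⊢  11[q2]010□ (head at position 2)
Step 9: δ(q2, 0) = (q2, 0, L)  ⊢  1[q2]1010□ (head at position 1)
Step 10: δ(q2, 1) = (q2, 1, L)  ⊢  [q2]11010□ (head at position 0)
Step 11: δ(q2, 1) = (q2, 1, L)  ⊢  [q2]□11010□ (head at position -1)
Step 12: δ(q2, □) = (qA, □, R)  ⊢  □[qA]11010□ (head at position 0)
The machine is in qA, so it halts and accepts.

Final answer: Accept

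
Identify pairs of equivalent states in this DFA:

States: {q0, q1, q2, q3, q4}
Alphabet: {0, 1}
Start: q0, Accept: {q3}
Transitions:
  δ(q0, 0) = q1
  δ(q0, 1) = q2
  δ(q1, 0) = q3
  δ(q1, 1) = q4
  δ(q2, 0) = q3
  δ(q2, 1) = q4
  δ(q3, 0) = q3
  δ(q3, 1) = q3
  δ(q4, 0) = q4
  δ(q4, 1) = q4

Using the table-filling algorithm:
Round 0 – mark pairs where exactly one state is accepting: (q0,q3), (q1,q3), (q2,q3), (q3,q4)
Round 1 – newly marked: (q0,q1) [on 0: q1 vs q3, already marked]; (q0,q2) [on 0: q1 vs q3, already marked]; (q1,q4) [on 0: q3 vs q4, already marked]; (q2,q4) [on 0: q3 vs q4, already marked]
Round 2 – newly marked: (q0,q4) [on 0: q1 vs q4, already marked]
No further pairs can be marked.
(q1, q2) unmarked: δ(q1,0)=q3, δ(q2,0)=q3; δ(q1,1)=q4, δ(q2,1)=q4 → equivalent
Equivalent pairs: (q1, q2)

Final answer: Equivalent pairs: (q1, q2)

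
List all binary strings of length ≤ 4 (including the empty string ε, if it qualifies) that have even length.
Checking every binary string of length 0 to 4:
  Length 0: accepted: ε | rejected: (none)
  Length 1: accepted: (none) | rejected: 0, 1
  Length 2: accepted: 00, 01, 10, 11 | rejected: (none)
  Length 3: accepted: (none) | rejected: 000, 001, 010, 011, 100, 101, 110, 111
  Length 4: accepted: 0000, 0001, 0010, 0011, 0100, 0101, 0110, 0111, 1000, 1001, 1010, 1011, 1100, 1101, 1110, 1111 | rejected: (none)
Total: 21 string(s).

Final answer: ε, 00, 01, 10, 11, 0000, 0001, 0010, 0011, 0100, 0101, 0110, 0111, 1000, 1001, 1010, 1011, 1100, 1101, 1110, 1111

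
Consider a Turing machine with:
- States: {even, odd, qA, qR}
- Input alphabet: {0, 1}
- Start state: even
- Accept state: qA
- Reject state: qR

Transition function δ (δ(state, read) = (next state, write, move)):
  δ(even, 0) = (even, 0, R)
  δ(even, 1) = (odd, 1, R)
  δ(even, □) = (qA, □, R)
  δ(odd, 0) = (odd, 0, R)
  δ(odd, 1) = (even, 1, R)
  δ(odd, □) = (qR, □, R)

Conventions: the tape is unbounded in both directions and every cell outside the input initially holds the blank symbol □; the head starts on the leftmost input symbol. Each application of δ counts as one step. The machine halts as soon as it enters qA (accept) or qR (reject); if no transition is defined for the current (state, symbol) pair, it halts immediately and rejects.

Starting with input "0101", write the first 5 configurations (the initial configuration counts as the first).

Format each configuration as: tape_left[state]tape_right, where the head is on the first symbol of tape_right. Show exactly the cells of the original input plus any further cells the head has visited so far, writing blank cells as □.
Step 0: [even]0101 (head at position 0)
Step 1: δ(even, 0) = (even, 0, R)  ⊢  0[even]101 (head at position 1)
Step 2: δ(even, 1) = (odd, 1, R)  ⊢  01[odd]01 (head at position 2)
Step 3: δ(odd, 0) = (odd, 0, R)  ⊢  010[odd]1 (head at position 3)
Step 4: δ(odd, 1) = (even, 1, R)  ⊢  0101[even]□ (head at position 4)

Final answer: [even]0101 ⊢ 0[even]101 ⊢ 01[odd]01 ⊢ 010[odd]1 ⊢ 0101[even]□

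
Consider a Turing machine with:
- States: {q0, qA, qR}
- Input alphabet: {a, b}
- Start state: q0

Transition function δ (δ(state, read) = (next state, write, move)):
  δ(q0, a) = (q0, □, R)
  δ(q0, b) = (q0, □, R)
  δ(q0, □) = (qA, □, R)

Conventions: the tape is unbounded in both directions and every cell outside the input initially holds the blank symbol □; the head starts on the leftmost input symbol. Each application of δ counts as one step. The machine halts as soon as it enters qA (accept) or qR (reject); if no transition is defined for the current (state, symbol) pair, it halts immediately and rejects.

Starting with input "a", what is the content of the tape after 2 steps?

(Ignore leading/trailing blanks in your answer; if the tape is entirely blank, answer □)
Step 0: [q0]a (head at position 0)
Step 1: δ(q0, a) = (q0, □, R)  ⊢  □[q0]□ (head at position 1)
Step 2: δ(q0, □) = (qA, □, R)  ⊢  □□[qA]□ (head at position 2)
Tape after 2 steps (ignoring surrounding blanks): □

Final answer: Tape: □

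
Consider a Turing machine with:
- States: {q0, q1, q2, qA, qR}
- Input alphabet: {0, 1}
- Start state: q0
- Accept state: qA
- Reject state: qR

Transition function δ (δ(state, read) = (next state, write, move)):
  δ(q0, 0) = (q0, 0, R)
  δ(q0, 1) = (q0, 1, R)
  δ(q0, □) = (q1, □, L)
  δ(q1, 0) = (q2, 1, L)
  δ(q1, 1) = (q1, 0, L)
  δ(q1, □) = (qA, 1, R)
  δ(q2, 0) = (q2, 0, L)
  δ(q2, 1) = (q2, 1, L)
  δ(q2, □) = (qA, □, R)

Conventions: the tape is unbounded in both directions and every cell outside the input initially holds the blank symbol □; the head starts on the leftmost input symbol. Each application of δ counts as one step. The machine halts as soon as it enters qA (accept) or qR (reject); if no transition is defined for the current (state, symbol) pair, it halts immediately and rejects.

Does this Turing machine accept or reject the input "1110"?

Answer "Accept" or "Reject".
Step 0: [q0]1110 (head at position 0)
Step 1: δ(q0, 1) = (q0, 1, R)  ⊢  1[q0]110 (head at position 1)
Step 2: δ(q0, 1) = (q0, 1, R)  ⊢  11[q0]10 (head at position 2)
Step 3: δ(q0, 1) = (q0, 1, R)  ⊢  111[q0]0 (head at position 3)
Step 4: δ(q0, 0) = (q0, 0, R)  ⊢  1110[q0]□ (head at position 4)
Step 5: δ(q0, □) = (q1, □, L)  ⊢  111[q1]0□ (head at position 3)
Step 6: δ(q1, 0) = (q2, 1, L)  ⊢  11[q2]11□ (head at position 2)
Step 7: δ(q2, 1) = (q2, 1, L)  ⊢  1[q2]111□ (head at position 1)
Step 8: δ(q2, 1) = (q2, 1, L)  ⊢  [q2]1111□ (head at position 0)
Step 9: δ(q2, 1) = (q2, 1, L)  ⊢  [q2]□1111□ (head at position -1)
Step 10: δ(q2, □) = (qA, □, R)  ⊢  □[qA]1111□ (head at position 0)
The machine is in qA, so it halts and accepts.

Final answer: Accept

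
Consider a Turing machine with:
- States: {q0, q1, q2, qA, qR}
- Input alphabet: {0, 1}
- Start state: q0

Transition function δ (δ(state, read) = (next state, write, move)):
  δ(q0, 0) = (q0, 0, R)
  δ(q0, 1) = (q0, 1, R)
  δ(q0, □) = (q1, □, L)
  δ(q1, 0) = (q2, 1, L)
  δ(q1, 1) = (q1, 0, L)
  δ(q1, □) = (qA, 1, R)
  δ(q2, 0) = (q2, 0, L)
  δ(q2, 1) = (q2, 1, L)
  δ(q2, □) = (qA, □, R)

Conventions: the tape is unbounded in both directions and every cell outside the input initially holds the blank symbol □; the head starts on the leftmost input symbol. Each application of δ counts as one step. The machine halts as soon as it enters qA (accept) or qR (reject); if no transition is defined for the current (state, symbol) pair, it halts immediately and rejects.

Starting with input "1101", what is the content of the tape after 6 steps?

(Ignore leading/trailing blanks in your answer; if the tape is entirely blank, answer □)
Step 0: [q0]1101 (head at position 0)
Step 1: δ(q0, 1) = (q0, 1, R)  ⊢  1[q0]101 (head at position 1)
Step 2: δ(q0, 1) = (q0, 1, R)  ⊢  11[q0]01 (head at position 2)
Step 3: δ(q0, 0) = (q0, 0, R)  ⊢  110[q0]1 (head at position 3)
Step 4: δ(q0, 1) = (q0, 1, R)  ⊢  1101[q0]□ (head at position 4)
Step 5: δ(q0, □) = (q1, □, L)  ⊢  110[q1]1□ (head at position 3)
Step 6: δ(q1, 1) = (q1, 0, L)  ⊢  11[q1]00□ (head at position 2)
Tape after 6 steps (ignoring surrounding blanks): 1100

Final answer: Tape: 1100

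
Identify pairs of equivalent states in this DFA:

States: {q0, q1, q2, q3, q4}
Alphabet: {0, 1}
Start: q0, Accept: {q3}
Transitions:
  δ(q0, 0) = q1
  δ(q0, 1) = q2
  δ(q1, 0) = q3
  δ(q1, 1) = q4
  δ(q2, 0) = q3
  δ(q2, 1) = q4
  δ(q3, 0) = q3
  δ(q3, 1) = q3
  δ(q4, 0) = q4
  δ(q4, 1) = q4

Using the table-filling algorithm:
Round 0 – mark pairs where exactly one state is accepting: (q0,q3), (q1,q3), (q2,q3), (q3,q4)
Round 1 – newly marked: (q0,q1) [on 0: q1 vs q3, already marked]; (q0,q2) [on 0: q1 vs q3, already marked]; (q1,q4) [on 0: q3 vs q4, already marked]; (q2,q4) [on 0: q3 vs q4, already marked]
Round 2 – newly marked: (q0,q4) [on 0: q1 vs q4, already marked]
No further pairs can be marked.
(q1, q2) unmarked: δ(q1,0)=q3, δ(q2,0)=q3; δ(q1,1)=q4, δ(q2,1)=q4 → equivalent
Equivalent pairs: (q1, q2)

Final answer: Equivalent pairs: (q1, q2)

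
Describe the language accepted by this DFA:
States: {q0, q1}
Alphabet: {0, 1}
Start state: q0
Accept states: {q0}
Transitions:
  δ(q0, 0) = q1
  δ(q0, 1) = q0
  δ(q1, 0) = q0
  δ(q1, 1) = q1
Analyzing the DFA structure:
Start state: q0
Accept states: {q0}
Interpreting what each state remembers (checking against the transitions):
  q0: an even number of 0s has been read so far
  q1: an odd number of 0s has been read so far
  δ(q0, 0): in q0 (an even number of 0s has been read so far), after reading 0 we have: an odd number of 0s has been read so far → q1
  δ(q0, 1): in q0 (an even number of 0s has been read so far), after reading 1 we have: an even number of 0s has been read so far → q0
  δ(q1, 0): in q1 (an odd number of 0s has been read so far), after reading 0 we have: an even number of 0s has been read so far → q0
  δ(q1, 1): in q1 (an odd number of 0s has been read so far), after reading 1 we have: an odd number of 0s has been read so far → q1
A string is accepted iff it ends in {q0}, i.e. an even number of 0s has been read so far.
Language: All binary strings with an even number of 0s

Final answer: All binary strings with an even number of 0s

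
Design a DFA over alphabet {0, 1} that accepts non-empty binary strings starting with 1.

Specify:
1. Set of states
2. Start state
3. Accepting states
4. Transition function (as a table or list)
One valid DFA (any DFA recognizing the same language is acceptable):
States: {q0, q1, q2}
Start: q0
Accepting: {q1}
Transitions (accepting states marked with *):
State | 0 | 1 | Accepting
-------------------------
q0    | q2 | q1 |  
q1    | q1 | q1 | *
q2    | q2 | q2 |  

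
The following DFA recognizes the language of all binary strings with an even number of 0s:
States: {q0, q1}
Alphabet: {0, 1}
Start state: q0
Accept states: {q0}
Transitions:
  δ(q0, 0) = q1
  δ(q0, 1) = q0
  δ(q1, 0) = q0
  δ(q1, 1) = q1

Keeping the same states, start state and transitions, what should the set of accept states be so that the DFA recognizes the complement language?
The DFA is complete (every state has a transition on every symbol), so the complement
is recognized by the same DFA with accepting and non-accepting states swapped.
Original accept states: {q0}
Complement accept states = All states - Original accept states
= {q0, q1} - {q0}
= {q1}
Complement language: strings with an ODD number of 0s

Final answer: {q1}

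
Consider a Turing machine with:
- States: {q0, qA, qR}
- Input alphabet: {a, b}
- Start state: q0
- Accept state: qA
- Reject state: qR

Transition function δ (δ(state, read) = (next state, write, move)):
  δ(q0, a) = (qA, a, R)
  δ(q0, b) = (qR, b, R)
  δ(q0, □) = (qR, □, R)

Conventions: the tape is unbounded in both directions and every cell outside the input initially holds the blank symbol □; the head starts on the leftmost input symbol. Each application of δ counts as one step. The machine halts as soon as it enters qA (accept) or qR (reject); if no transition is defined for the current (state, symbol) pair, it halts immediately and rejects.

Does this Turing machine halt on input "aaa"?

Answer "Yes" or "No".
Step 0: [q0]aaa (head at position 0)
Step 1: δ(q0, a) = (qA, a, R)  ⊢  a[qA]aa (head at position 1)
The machine is in qA, so it halts and accepts.
It halts after 1 steps.

Final answer: Yes - halts after 1 steps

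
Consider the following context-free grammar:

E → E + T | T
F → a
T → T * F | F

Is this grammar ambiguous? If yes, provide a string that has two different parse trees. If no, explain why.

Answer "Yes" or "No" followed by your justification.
This is the standard stratified expression grammar: '+' is introduced only by the left-recursive rule E → E + T and '*' only by the left-recursive rule T → T * F, with F → a. For any string, the last '+' must be the one produced at the root E (everything after it is a T containing no '+'), and likewise within each T the last '*' is produced at its root. This fixes the parse tree uniquely (left-associative, '*' binding tighter than '+'), so every string has exactly one parse tree.

Final answer: No - the grammar is unambiguous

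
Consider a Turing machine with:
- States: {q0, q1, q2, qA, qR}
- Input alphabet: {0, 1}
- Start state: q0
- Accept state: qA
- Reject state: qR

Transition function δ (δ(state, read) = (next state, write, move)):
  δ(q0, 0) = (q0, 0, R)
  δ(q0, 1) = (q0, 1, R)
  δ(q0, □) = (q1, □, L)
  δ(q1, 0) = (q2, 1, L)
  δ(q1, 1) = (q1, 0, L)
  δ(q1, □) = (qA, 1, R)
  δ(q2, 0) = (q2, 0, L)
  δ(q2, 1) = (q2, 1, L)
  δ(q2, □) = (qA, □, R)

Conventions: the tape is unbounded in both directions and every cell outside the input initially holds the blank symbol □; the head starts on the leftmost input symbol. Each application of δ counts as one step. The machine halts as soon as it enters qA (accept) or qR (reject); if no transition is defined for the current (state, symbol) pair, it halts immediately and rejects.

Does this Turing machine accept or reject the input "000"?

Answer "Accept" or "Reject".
Step 0: [q0]000 (head at position 0)
Step 1: δ(q0, 0) = (q0, 0, R)  ⊢  0[q0]00 (head at position 1)
Step 2: δ(q0, 0) = (q0, 0, R)  ⊢  00[q0]0 (head at position 2)
Step 3: δ(q0, 0) = (q0, 0, R)  ⊢  000[q0]□ (head at position 3)
Step 4: δ(q0, □) = (q1, □, L)  ⊢  00[q1]0□ (head at position 2)
Step 5: δ(q1, 0) = (q2, 1, L)  ⊢  0[q2]01□ (head at position 1)
Step 6: δ(q2, 0) = (q2, 0, L)  ⊢  [q2]001□ (head at position 0)
Step 7: δ(q2, 0) = (q2, 0, L)  ⊢  [q2]□001□ (head at position -1)
Step 8: δ(q2, □) = (qA, □, R)  ⊢  □[qA]001□ (head at position 0)
The machine is in qA, so it halts and accepts.

Final answer: Accept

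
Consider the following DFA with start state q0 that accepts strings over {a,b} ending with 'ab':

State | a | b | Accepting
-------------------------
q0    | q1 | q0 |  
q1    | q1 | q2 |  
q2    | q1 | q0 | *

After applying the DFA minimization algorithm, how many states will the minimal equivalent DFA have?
All 3 states are reachable from q0, so none can be removed as unreachable.
Table-filling: first mark every (accepting, non-accepting) pair as distinguishable (accepting: {q2}; non-accepting: {q0, q1}).
Round 1: (q0, q1) on 'b' go to q0 and q2, already distinguishable → mark.
Every pair of states is distinguishable, so the DFA is already minimal.
Equivalence classes: {q0}, {q1}, {q2} → 3 states.

Final answer: 3 states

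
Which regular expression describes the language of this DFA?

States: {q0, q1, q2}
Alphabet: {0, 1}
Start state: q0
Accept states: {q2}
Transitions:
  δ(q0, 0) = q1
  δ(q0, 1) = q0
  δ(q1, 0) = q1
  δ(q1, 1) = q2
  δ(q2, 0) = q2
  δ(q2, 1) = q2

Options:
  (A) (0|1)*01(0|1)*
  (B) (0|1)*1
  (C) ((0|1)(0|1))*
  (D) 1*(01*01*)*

Testing sample strings against the DFA:
  '11' -> rejected
  '0011' -> accepted
  '00100' -> accepted
  '00011' -> accepted
Checking each option for a counterexample:
  (A) (0|1)*01(0|1)*: agrees with the DFA on all strings of length ≤ 4
  (B) (0|1)*1: '1' is rejected by the DFA but matches the regex → eliminated
  (C) ((0|1)(0|1))*: ε is rejected by the DFA but matches the regex → eliminated
  (D) 1*(01*01*)*: ε is rejected by the DFA but matches the regex → eliminated
Only (A) (0|1)*01(0|1)* is consistent with the DFA.

Final answer: (A) (0|1)*01(0|1)*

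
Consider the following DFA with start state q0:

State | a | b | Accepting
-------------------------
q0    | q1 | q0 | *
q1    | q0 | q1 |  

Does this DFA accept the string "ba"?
Start in q0.
Read 'b': q0 → q0
Read 'a': q0 → q1
Final state q1 is not accepting, so the string is rejected.

Final answer: No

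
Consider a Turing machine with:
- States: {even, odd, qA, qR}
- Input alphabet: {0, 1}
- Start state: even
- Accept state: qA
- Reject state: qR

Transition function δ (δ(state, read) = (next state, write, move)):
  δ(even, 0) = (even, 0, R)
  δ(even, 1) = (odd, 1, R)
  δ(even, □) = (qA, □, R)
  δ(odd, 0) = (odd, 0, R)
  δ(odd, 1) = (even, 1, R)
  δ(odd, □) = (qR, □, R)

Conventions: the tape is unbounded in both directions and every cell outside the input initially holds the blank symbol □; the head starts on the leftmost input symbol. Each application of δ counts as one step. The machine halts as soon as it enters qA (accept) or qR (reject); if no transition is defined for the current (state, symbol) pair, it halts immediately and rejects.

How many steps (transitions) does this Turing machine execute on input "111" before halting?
Step 0: [even]111 (head at position 0)
Step 1: δ(even, 1) = (odd, 1, R)  ⊢  1[odd]11 (head at position 1)
Step 2: δ(odd, 1) = (even, 1, R)  ⊢  11[even]1 (head at position 2)
Step 3: δ(even, 1) = (odd, 1, R)  ⊢  111[odd]□ (head at position 3)
Step 4: δ(odd, □) = (qR, □, R)  ⊢  111□[qR]□ (head at position 4)
The machine is in qR, so it halts and rejects.
Number of transitions executed: 4.

Final answer: 4 steps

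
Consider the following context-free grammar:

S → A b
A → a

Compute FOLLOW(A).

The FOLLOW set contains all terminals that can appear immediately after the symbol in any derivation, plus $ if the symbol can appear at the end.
A occurs only in S → A b, where it is immediately followed by the terminal b. So FOLLOW(A) = {b}.

Final answer: {b}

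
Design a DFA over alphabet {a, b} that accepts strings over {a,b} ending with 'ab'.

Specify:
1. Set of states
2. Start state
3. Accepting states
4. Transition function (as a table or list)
One valid DFA (any DFA recognizing the same language is acceptable):
States: {q0, q1, q2}
Start: q0
Accepting: {q2}
Transitions (accepting states marked with *):
State | a | b | Accepting
-------------------------
q0    | q1 | q0 |  
q1    | q1 | q2 |  
q2    | q1 | q0 | *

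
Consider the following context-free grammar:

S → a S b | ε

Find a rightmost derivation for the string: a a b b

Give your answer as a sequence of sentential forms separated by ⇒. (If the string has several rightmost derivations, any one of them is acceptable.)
Start with S.
Step 1: the rightmost non-terminal is S; apply S → a S b:  a S b
Step 2: the rightmost non-terminal is S; apply S → a S b:  a a S b b
Step 3: the rightmost non-terminal is S; apply S → ε:  a a b b

Final answer: S ⇒ a S b ⇒ a a S b b ⇒ a a b b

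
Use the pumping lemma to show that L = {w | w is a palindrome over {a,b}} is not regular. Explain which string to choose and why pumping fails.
Language: L = {w | w is a palindrome over {a,b}} (strings that read the same forwards and backwards)
Step 1: Assume for contradiction that L is regular, with pumping length p.
Step 2: Choose s = a^p b a^p. Then s ∈ L (it reads the same forwards and backwards) and |s| ≥ p.
Step 3: Consider any decomposition s = xyz with |xy| ≤ p and |y| > 0. Since |xy| ≤ p and the first p symbols of s are all a's, y = a^k for some k with 1 ≤ k ≤ p.
Step 4: Pumping up (i = 2): xy²z = a^(p+k) b a^p. Its reverse is a^p b a^(p+k) ≠ a^(p+k) b a^p (the single b is no longer in the middle), so xy²z is not a palindrome and xy²z ∉ L.
This contradicts the pumping lemma, so L is not regular.

Final answer: Choose s = a^p b a^p. Since |xy| ≤ p, y = a^k with k ≥ 1. Then xy²z = a^(p+k) b a^p is not a palindrome, so ∉ L.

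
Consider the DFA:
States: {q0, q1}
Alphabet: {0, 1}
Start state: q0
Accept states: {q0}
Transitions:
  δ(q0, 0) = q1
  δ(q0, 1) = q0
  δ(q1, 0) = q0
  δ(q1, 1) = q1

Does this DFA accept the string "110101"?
Processing string "110101":
  q0 --1--> q0
  q0 --1--> q0
  q0 --0--> q1
  q1 --1--> q1
  q1 --0--> q0
  q0 --1--> q0
Final state: q0
Accept states: {q0}
q0 is an accept state, so the string is accepted.

Final answer: Yes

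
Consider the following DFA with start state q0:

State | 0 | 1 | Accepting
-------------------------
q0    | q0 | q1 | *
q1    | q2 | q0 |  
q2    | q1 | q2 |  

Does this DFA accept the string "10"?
Start in q0.
Read '1': q0 → q1
Read '0': q1 → q2
Final state q2 is not accepting, so the string is rejected.

Final answer: No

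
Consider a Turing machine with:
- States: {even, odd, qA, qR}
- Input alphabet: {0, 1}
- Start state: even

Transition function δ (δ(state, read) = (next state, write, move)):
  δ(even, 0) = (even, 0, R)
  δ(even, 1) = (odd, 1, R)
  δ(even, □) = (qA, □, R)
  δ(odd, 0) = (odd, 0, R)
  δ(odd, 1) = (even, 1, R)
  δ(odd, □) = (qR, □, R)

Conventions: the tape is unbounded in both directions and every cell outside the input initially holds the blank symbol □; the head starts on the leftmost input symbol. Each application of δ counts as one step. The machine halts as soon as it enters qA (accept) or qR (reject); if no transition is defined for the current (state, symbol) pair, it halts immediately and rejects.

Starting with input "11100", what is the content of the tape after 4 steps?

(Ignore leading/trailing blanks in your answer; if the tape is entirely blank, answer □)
Step 0: [even]11100 (head at position 0)
Step 1: δ(even, 1) = (odd, 1, R)  ⊢  1[odd]1100 (head at position 1)
Step 2: δ(odd, 1) = (even, 1, R)  ⊢  11[even]100 (head at position 2)
Step 3: δ(even, 1) = (odd, 1, R)  ⊢  111[odd]00 (head at position 3)
Step 4: δ(odd, 0) = (odd, 0, R)  ⊢  1110[odd]0 (head at position 4)
Tape after 4 steps (ignoring surrounding blanks): 11100

Final answer: Tape: 11100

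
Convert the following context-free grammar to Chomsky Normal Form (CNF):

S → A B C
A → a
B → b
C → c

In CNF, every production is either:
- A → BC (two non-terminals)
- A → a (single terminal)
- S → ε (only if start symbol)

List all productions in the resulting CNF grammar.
The grammar has no ε-productions or unit productions to eliminate.
A → a is already in CNF (single terminal) – keep it.
B → b is already in CNF (single terminal) – keep it.
C → c is already in CNF (single terminal) – keep it.
S → A B C has 3 symbols on the right: break it into binary productions S → A X0, X0 → B C.
Resulting CNF grammar (5 productions): A → a; B → b; C → c; S → A X0; X0 → B C

Final answer: A → a; B → b; C → c; S → A X0; X0 → B C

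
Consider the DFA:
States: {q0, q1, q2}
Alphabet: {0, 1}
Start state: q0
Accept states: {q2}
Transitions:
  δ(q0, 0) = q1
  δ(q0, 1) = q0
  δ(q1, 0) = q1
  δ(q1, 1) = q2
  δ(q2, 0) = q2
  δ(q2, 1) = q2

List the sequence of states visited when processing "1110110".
Starting at q0
Read '1': q0 -> q0
Read '1': q0 -> q0
Read '1': q0 -> q0
Read '0': q0 -> q1
Read '1': q1 -> q2
Read '1': q2 -> q2
Read '0': q2 -> q2

Final answer: q0 -> q0 -> q0 -> q0 -> q1 -> q2 -> q2 -> q2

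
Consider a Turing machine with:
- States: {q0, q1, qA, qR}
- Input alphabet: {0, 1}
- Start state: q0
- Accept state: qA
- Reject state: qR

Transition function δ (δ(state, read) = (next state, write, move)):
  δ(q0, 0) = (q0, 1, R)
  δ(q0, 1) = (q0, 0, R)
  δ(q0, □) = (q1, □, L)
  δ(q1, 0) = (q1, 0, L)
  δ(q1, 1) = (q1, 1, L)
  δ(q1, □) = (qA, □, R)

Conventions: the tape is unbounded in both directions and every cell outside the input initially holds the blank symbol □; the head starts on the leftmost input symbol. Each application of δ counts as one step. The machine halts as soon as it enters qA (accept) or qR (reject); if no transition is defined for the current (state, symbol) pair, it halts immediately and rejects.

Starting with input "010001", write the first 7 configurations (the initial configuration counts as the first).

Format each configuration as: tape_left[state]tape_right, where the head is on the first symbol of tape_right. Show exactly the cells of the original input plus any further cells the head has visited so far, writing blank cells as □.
Step 0: [q0]010001 (head at position 0)
Step 1: δ(q0, 0) = (q0, 1, R)  ⊢  1[q0]10001 (head at position 1)
Step 2: δ(q0, 1) = (q0, 0, R)  ⊢  10[q0]0001 (head at position 2)
Step 3: δ(q0, 0) = (q0, 1, R)  ⊢  101[q0]001 (head at position 3)
Step 4: δ(q0, 0) = (q0, 1, R)  ⊢  1011[q0]01 (head at position 4)
Step 5: δ(q0, 0) = (q0, 1, R)  ⊢  10111[q0]1 (head at position 5)
Step 6: δ(q0, 1) = (q0, 0, R)  ⊢  101110[q0]□ (head at position 6)

Final answer: [q0]010001 ⊢ 1[q0]10001 ⊢ 10[q0]0001 ⊢ 101[q0]001 ⊢ 1011[q0]01 ⊢ 10111[q0]1 ⊢ 101110[q0]□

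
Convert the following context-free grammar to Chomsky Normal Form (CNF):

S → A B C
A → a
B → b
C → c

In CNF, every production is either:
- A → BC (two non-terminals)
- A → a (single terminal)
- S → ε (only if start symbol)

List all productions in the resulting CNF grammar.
The grammar has no ε-productions or unit productions to eliminate.
A → a is already in CNF (single terminal) – keep it.
B → b is already in CNF (single terminal) – keep it.
C → c is already in CNF (single terminal) – keep it.
S → A B C has 3 symbols on the right: break it into binary productions S → A X0, X0 → B C.
Resulting CNF grammar (5 productions): A → a; B → b; C → c; S → A X0; X0 → B C

Final answer: A → a; B → b; C → c; S → A X0; X0 → B C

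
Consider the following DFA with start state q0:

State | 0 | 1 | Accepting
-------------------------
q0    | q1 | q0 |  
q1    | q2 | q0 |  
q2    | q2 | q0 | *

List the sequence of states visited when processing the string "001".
q0 → q1 → q2 → q0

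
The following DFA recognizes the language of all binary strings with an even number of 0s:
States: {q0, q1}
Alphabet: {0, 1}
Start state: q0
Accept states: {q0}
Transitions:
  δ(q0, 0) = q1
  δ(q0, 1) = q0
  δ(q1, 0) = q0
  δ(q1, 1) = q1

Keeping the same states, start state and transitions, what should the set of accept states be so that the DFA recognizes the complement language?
The DFA is complete (every state has a transition on every symbol), so the complement
is recognized by the same DFA with accepting and non-accepting states swapped.
Original accept states: {q0}
Complement accept states = All states - Original accept states
= {q0, q1} - {q0}
= {q1}
Complement language: strings with an ODD number of 0s

Final answer: {q1}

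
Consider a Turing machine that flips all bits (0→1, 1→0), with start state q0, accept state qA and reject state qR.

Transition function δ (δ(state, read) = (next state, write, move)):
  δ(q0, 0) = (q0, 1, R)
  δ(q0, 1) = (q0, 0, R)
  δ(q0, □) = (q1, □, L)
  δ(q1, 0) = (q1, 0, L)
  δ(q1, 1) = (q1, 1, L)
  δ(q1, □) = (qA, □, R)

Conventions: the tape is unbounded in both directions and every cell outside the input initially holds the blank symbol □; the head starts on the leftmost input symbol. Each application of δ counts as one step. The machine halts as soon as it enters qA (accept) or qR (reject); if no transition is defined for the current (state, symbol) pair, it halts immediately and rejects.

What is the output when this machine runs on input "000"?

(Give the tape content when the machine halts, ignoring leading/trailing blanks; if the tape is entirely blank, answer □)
Step 0: [q0]000 (head at position 0)
Step 1: δ(q0, 0) = (q0, 1, R)  ⊢  1[q0]00 (head at position 1)
Step 2: δ(q0, 0) = (q0, 1, R)  ⊢  11[q0]0 (head at position 2)
Step 3: δ(q0, 0) = (q0, 1, R)  ⊢  111[q0]□ (head at position 3)
Step 4: δ(q0, □) = (q1, □, L)  ⊢  11[q1]1□ (head at position 2)
Step 5: δ(q1, 1) = (q1, 1, L)  ⊢  1[q1]11□ (head at position 1)
Step 6: δ(q1, 1) = (q1, 1, L)  ⊢  [q1]111□ (head at position 0)
Step 7: δ(q1, 1) = (q1, 1, L)  ⊢  [q1]□111□ (head at position -1)
Step 8: δ(q1, □) = (qA, □, R)  ⊢  □[qA]111□ (head at position 0)
The machine is in qA, so it halts and accepts.
Tape content when halted (ignoring surrounding blanks): 111

Final answer: Output: 111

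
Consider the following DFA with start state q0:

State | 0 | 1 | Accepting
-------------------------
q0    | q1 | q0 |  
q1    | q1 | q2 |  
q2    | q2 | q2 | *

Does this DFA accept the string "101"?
Start in q0.
Read '1': q0 → q0
Read '0': q0 → q1
Read '1': q1 → q2
Final state q2 is accepting, so the string is accepted.

Final answer: Yes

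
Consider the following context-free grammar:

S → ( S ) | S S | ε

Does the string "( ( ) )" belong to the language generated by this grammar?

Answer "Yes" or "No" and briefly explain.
A derivation exists: S ⇒ ( S ) ⇒ ( ( S ) ) ⇒ ( ( ) ) (using S → ( S ) twice, then S → ε).

Final answer: Yes - a valid derivation exists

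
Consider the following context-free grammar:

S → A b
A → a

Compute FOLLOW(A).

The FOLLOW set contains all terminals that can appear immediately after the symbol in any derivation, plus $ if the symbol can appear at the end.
A occurs only in S → A b, where it is immediately followed by the terminal b. So FOLLOW(A) = {b}.

Final answer: {b}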